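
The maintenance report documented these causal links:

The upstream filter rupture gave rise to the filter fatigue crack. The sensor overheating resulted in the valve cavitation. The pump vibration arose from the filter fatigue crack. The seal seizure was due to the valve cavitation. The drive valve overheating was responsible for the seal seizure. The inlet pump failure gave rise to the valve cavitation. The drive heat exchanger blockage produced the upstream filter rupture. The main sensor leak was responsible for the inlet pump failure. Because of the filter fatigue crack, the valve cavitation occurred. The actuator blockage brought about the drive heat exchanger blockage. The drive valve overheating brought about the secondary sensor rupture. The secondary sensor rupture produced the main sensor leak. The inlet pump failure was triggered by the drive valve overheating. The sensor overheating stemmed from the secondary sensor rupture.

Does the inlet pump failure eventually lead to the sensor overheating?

No

The inlet pump failure leads to the valve cavitation, the seal seizure; the sensor overheating is not among them.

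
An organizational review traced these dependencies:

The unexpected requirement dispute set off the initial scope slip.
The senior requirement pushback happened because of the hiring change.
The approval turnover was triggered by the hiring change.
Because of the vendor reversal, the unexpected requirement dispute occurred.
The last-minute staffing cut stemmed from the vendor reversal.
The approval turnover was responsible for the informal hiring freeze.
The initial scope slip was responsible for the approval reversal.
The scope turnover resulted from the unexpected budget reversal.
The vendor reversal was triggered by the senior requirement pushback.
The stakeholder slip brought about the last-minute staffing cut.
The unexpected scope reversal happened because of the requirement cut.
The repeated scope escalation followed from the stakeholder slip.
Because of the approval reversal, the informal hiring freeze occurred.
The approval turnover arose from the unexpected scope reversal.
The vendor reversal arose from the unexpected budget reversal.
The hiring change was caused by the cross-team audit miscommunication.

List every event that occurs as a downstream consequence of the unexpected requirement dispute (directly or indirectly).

the approval reversal, the informal hiring freeze, the initial scope slip

Direct effects: the initial scope slip.
2 steps out: the approval reversal.
3 steps out: the informal hiring freeze.
Not reachable from it: the stakeholder slip, the unexpected budget reversal, the scope turnover, the repeated scope escalation, the cross-team audit miscommunication, the hiring change, the senior requirement pushback, the vendor reversal, the last-minute staffing cut, the requirement cut, the unexpected scope reversal, the approval turnover.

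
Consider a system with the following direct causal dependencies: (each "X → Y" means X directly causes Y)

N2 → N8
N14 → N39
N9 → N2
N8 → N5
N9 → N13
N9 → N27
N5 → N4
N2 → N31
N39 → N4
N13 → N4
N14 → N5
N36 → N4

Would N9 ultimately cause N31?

Yes

There is a causal chain: N9 → N2 → N31.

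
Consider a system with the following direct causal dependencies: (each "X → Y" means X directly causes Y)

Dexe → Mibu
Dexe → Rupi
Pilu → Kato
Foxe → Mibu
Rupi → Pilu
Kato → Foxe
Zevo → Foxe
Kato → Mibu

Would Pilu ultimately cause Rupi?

No

Pilu leads to Kato, Foxe, Mibu; Rupi is not among them.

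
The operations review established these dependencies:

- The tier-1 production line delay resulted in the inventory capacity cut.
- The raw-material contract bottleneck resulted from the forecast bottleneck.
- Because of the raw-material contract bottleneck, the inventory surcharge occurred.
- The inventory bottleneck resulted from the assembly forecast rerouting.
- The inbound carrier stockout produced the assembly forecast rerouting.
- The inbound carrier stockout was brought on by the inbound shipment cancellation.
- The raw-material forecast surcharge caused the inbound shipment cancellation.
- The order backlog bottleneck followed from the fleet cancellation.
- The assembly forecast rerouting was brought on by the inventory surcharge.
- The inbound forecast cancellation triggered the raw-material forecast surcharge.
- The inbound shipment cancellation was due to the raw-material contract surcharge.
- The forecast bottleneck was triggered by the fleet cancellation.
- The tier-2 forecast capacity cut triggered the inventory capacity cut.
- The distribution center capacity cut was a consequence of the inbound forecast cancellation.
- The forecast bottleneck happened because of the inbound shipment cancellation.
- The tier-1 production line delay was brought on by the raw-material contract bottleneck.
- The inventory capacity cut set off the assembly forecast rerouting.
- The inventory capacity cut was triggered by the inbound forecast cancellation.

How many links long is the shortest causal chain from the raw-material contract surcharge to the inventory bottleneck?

4

Shortest chain: the raw-material contract surcharge → the inbound shipment cancellation → the inbound carrier stockout → the assembly forecast rerouting → the inventory bottleneck.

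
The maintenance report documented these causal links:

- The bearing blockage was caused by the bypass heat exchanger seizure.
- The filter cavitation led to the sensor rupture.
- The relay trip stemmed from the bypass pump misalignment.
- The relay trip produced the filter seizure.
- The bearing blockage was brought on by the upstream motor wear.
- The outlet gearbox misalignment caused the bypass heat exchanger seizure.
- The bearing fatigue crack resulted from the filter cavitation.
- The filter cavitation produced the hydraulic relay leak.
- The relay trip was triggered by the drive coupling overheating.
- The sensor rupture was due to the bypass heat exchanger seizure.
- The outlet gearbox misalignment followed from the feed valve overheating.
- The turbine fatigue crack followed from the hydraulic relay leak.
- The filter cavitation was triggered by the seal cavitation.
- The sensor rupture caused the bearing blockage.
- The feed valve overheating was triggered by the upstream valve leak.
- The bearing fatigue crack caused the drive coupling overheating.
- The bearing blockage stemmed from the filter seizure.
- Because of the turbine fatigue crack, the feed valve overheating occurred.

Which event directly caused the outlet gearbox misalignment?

the feed valve overheating

Upstream contributors include the seal cavitation, the filter cavitation, the hydraulic relay leak, the turbine fatigue crack, the upstream valve leak, but only the feed valve overheating feeds directly into the outlet gearbox misalignment.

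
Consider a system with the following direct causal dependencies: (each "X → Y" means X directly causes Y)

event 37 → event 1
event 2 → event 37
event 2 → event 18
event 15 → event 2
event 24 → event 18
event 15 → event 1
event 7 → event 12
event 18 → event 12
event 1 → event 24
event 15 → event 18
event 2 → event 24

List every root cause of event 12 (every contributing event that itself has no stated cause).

Tracing upstream from event 12: event 12 ← event 18 ← event 15.
A separate upstream branch: event 12 ← event 7.
Each of those chain origins has no stated cause.

event 15, event 7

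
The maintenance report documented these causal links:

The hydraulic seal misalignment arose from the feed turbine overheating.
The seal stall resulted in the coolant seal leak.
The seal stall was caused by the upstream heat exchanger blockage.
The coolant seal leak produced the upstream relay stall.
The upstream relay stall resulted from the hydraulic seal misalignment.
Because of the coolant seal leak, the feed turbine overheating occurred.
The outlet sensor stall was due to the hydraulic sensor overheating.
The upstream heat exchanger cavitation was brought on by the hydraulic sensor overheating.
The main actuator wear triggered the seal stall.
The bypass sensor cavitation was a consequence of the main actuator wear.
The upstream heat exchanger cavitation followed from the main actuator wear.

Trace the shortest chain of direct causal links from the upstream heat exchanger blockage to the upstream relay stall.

the upstream heat exchanger blockage → the seal stall
the seal stall → the coolant seal leak
the coolant seal leak → the upstream relay stall
Length: 3 steps.

the upstream heat exchanger blockage → the seal stall → the coolant seal leak → the upstream relay stall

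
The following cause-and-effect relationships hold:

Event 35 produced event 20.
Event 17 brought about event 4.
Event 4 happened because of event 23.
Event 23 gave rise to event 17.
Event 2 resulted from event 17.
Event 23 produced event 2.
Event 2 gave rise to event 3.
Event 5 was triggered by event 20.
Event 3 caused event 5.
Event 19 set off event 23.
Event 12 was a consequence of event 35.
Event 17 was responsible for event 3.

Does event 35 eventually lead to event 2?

Event 35 leads to event 12, event 20, event 5; event 2 is not among them.

No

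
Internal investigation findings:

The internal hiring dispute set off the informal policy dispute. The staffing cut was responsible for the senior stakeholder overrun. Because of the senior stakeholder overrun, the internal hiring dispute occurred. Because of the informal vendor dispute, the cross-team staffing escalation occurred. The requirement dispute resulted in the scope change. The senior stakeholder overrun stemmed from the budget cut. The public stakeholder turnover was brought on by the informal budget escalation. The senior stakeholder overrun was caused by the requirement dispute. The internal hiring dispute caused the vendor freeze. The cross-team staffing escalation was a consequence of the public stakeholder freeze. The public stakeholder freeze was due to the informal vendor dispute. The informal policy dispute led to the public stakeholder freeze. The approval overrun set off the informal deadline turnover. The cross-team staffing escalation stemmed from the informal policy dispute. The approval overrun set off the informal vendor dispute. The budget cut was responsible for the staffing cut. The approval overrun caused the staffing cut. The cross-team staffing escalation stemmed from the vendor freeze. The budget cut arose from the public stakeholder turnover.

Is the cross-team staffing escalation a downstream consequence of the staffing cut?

Yes

There is a causal chain: the staffing cut → the senior stakeholder overrun → the internal hiring dispute → the informal policy dispute → the cross-team staffing escalation.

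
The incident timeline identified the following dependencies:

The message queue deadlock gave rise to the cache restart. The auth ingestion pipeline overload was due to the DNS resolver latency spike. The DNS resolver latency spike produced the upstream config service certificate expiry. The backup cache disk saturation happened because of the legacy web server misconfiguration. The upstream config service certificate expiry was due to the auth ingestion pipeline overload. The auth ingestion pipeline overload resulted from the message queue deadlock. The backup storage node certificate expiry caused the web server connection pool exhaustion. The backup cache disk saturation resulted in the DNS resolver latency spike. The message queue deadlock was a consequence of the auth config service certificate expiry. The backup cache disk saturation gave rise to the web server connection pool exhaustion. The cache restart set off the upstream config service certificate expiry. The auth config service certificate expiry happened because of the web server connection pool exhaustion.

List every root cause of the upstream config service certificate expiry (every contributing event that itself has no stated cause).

the backup storage node certificate expiry, the legacy web server misconfiguration

Tracing upstream from the upstream config service certificate expiry: the upstream config service certificate expiry ← the DNS resolver latency spike ← the backup cache disk saturation ← the legacy web server misconfiguration.
A separate upstream branch: the upstream config service certificate expiry ← the auth ingestion pipeline overload ← the message queue deadlock ← the auth config service certificate expiry ← the web server connection pool exhaustion ← the backup storage node certificate expiry.
Each of those chain origins has no stated cause.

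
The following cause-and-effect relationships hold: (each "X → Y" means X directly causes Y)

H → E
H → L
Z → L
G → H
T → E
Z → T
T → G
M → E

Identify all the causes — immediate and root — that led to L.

Immediate causes of L: Z, H.
Further upstream: T, G.

G, H, T, Z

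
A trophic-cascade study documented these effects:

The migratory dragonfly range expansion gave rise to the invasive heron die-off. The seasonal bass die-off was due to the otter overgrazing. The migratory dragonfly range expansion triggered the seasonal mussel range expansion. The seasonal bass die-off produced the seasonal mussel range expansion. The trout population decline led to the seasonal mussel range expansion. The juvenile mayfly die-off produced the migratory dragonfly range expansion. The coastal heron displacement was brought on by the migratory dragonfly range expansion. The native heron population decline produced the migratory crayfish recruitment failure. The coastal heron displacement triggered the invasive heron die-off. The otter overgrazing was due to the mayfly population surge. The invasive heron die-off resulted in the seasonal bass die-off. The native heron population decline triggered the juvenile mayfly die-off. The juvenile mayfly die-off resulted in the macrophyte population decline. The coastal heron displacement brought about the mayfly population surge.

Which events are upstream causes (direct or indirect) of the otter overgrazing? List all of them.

Immediate cause of the otter overgrazing: the mayfly population surge.
Further upstream: the native heron population decline, the juvenile mayfly die-off, the migratory dragonfly range expansion, the coastal heron displacement.

the coastal heron displacement, the juvenile mayfly die-off, the mayfly population surge, the migratory dragonfly range expansion, the native heron population decline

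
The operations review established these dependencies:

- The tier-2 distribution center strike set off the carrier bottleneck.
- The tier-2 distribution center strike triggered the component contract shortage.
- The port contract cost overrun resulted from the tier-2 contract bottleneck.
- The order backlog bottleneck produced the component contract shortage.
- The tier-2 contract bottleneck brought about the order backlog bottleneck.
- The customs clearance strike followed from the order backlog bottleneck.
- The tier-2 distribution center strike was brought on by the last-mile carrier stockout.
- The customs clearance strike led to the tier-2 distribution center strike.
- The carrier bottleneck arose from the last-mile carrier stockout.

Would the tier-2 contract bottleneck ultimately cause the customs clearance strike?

Yes

There is a causal chain: the tier-2 contract bottleneck → the order backlog bottleneck → the customs clearance strike.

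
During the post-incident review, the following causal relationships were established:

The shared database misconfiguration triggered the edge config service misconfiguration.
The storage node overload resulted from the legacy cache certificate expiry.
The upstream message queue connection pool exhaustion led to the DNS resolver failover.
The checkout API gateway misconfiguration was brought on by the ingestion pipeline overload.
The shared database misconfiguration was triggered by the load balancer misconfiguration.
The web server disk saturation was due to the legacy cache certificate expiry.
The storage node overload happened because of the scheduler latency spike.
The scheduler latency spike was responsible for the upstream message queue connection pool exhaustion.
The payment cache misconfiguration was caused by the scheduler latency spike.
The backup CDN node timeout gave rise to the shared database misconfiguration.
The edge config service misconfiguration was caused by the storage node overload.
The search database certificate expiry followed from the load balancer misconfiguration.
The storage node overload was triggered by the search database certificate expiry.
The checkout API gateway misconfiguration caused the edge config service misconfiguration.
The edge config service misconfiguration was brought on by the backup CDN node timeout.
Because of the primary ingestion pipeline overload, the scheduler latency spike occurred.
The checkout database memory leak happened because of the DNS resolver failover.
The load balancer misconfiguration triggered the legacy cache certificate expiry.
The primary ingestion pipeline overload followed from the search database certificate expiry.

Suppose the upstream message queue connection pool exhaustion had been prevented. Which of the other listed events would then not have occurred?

Downstream of the upstream message queue connection pool exhaustion: the DNS resolver failover, the checkout database memory leak.

the DNS resolver failover, the checkout database memory leak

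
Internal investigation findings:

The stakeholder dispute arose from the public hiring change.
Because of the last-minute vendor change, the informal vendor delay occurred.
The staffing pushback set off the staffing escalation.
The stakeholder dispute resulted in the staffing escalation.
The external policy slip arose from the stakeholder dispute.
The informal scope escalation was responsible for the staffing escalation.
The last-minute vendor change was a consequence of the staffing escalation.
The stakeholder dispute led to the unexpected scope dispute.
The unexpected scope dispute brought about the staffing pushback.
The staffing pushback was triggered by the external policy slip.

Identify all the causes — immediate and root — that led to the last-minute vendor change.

the external policy slip, the informal scope escalation, the public hiring change, the staffing escalation, the staffing pushback, the stakeholder dispute, the unexpected scope dispute

Immediate cause of the last-minute vendor change: the staffing escalation.
Further upstream: the public hiring change, the stakeholder dispute, the unexpected scope dispute, the external policy slip, the staffing pushback, the informal scope escalation.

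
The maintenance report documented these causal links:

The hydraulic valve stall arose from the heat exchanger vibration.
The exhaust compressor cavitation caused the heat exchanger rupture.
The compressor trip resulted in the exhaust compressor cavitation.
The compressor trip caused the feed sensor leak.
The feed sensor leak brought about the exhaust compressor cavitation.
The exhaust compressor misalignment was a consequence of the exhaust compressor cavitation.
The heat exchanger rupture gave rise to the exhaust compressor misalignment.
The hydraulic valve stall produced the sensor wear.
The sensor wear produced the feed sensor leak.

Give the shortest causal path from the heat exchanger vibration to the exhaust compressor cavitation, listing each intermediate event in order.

the heat exchanger vibration → the hydraulic valve stall
the hydraulic valve stall → the sensor wear
the sensor wear → the feed sensor leak
the feed sensor leak → the exhaust compressor cavitation
Length: 4 steps.

the heat exchanger vibration → the hydraulic valve stall → the sensor wear → the feed sensor leak → the exhaust compressor cavitation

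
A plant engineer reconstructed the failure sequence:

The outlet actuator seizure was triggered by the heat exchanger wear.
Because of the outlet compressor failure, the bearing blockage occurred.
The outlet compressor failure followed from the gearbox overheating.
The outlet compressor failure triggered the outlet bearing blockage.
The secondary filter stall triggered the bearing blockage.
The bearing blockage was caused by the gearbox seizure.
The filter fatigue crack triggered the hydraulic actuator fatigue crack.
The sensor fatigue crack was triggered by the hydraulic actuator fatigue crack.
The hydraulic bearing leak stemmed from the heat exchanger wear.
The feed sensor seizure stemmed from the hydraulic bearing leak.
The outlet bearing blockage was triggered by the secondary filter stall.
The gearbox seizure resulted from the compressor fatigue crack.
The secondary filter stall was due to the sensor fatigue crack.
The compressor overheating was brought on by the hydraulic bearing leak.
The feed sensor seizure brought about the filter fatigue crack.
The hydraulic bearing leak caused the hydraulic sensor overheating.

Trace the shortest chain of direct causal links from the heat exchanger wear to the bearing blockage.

the heat exchanger wear → the hydraulic bearing leak
the hydraulic bearing leak → the feed sensor seizure
the feed sensor seizure → the filter fatigue crack
the filter fatigue crack → the hydraulic actuator fatigue crack
the hydraulic actuator fatigue crack → the sensor fatigue crack
the sensor fatigue crack → the secondary filter stall
the secondary filter stall → the bearing blockage
Length: 7 steps.

the heat exchanger wear → the hydraulic bearing leak → the feed sensor seizure → the filter fatigue crack → the hydraulic actuator fatigue crack → the sensor fatigue crack → the secondary filter stall → the bearing blockage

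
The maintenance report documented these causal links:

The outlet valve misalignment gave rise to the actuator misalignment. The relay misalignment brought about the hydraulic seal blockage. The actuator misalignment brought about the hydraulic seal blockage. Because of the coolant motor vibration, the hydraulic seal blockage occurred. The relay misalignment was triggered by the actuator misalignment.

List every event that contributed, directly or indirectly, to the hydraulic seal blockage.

Immediate causes of the hydraulic seal blockage: the coolant motor vibration, the actuator misalignment, the relay misalignment.
Further upstream: the outlet valve misalignment.

the actuator misalignment, the coolant motor vibration, the outlet valve misalignment, the relay misalignment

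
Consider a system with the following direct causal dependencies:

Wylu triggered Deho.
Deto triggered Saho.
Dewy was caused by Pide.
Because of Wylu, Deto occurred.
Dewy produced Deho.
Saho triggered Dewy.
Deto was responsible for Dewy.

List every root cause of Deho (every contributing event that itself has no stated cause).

Pide, Wylu

Tracing upstream from Deho: Deho ← Wylu.
A separate upstream branch: Deho ← Dewy ← Pide.
Each of those chain origins has no stated cause.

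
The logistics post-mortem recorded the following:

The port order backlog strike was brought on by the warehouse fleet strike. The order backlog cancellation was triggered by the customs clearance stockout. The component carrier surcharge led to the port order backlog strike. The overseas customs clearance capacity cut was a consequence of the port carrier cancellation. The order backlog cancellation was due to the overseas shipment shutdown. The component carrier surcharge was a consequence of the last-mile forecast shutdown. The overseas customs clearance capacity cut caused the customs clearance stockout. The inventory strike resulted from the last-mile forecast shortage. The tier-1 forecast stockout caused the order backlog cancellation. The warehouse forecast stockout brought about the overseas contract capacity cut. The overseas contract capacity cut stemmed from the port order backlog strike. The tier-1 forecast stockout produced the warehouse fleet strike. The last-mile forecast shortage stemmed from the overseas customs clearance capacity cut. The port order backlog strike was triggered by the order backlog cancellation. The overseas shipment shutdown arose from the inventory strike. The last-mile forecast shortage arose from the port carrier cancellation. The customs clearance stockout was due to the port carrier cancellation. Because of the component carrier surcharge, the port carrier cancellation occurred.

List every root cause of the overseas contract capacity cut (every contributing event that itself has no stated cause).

the last-mile forecast shutdown, the tier-1 forecast stockout, the warehouse forecast stockout

Tracing upstream from the overseas contract capacity cut: the overseas contract capacity cut ← the port order backlog strike ← the component carrier surcharge ← the last-mile forecast shutdown.
A separate upstream branch: the overseas contract capacity cut ← the port order backlog strike ← the warehouse fleet strike ← the tier-1 forecast stockout.
A separate upstream branch: the overseas contract capacity cut ← the warehouse forecast stockout.
Each of those chain origins has no stated cause.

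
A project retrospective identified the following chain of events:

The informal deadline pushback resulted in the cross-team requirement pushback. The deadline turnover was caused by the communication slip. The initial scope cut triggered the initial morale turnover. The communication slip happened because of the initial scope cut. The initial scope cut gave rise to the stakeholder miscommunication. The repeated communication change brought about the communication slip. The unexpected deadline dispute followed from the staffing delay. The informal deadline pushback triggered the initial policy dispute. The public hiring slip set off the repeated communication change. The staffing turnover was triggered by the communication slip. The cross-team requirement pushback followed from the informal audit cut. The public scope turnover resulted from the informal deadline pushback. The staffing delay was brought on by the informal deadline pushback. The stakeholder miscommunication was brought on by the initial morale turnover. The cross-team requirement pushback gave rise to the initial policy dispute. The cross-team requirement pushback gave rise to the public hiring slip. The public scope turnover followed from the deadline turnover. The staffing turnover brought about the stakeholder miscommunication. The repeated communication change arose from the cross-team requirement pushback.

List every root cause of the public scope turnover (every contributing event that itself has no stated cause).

Tracing upstream from the public scope turnover: the public scope turnover ← the informal deadline pushback.
A separate upstream branch: the public scope turnover ← the deadline turnover ← the communication slip ← the repeated communication change ← the cross-team requirement pushback ← the informal audit cut.
A separate upstream branch: the public scope turnover ← the deadline turnover ← the communication slip ← the initial scope cut.
Each of those chain origins has no stated cause.

the informal audit cut, the informal deadline pushback, the initial scope cut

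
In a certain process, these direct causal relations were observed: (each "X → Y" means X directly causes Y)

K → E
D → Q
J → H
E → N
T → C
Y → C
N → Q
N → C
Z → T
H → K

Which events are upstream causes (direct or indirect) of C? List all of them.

E, H, J, K, N, T, Y, Z

Immediate causes of C: N, Y, T.
Further upstream: Z, J, H, K, E.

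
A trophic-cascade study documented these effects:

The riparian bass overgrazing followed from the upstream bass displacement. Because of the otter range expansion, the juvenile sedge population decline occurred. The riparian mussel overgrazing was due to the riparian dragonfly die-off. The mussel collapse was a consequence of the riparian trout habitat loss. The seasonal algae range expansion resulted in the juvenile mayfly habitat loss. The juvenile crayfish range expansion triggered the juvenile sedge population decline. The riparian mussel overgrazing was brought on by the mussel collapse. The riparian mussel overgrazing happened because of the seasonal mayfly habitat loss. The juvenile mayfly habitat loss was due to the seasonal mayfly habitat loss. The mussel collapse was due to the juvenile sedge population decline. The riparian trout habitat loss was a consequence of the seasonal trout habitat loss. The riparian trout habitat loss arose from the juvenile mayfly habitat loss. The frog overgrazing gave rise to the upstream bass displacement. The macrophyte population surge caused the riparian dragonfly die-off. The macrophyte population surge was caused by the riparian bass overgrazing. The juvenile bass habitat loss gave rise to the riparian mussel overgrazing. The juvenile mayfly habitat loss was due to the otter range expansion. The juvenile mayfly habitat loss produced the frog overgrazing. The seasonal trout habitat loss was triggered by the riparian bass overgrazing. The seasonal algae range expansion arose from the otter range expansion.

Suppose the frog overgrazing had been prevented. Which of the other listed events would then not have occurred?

the macrophyte population surge, the riparian bass overgrazing, the riparian dragonfly die-off, the seasonal trout habitat loss, the upstream bass displacement

Downstream of the frog overgrazing: the upstream bass displacement, the riparian bass overgrazing, the seasonal trout habitat loss, the riparian trout habitat loss, the macrophyte population surge, the riparian dragonfly die-off, the mussel collapse, the riparian mussel overgrazing.
Of those, still caused via another path: the riparian trout habitat loss, the mussel collapse, the riparian mussel overgrazing.
The remainder have no surviving cause.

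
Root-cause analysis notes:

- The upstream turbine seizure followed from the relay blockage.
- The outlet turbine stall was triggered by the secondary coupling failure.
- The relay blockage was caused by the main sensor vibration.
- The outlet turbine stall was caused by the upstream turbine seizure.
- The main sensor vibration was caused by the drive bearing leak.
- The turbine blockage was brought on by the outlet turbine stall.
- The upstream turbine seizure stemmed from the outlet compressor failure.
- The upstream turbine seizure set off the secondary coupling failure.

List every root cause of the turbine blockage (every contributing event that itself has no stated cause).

the drive bearing leak, the outlet compressor failure

Tracing upstream from the turbine blockage: the turbine blockage ← the outlet turbine stall ← the upstream turbine seizure ← the relay blockage ← the main sensor vibration ← the drive bearing leak.
A separate upstream branch: the turbine blockage ← the outlet turbine stall ← the upstream turbine seizure ← the outlet compressor failure.
Each of those chain origins has no stated cause.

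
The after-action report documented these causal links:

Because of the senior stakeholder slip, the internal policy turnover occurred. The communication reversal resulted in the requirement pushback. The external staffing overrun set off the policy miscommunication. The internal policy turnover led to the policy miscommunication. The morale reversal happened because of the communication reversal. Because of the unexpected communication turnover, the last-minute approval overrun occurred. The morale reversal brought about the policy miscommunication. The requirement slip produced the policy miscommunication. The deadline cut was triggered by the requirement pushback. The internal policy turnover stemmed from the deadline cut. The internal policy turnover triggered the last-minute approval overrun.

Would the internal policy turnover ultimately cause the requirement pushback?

No

The internal policy turnover leads to the policy miscommunication, the last-minute approval overrun; the requirement pushback is not among them.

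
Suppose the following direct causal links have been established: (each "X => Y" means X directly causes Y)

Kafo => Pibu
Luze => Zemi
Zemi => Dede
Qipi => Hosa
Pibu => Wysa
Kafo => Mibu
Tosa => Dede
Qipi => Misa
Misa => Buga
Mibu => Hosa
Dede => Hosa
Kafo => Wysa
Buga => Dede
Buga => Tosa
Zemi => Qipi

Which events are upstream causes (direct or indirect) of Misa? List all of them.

Immediate cause of Misa: Qipi.
Further upstream: Luze, Zemi.

Luze, Qipi, Zemi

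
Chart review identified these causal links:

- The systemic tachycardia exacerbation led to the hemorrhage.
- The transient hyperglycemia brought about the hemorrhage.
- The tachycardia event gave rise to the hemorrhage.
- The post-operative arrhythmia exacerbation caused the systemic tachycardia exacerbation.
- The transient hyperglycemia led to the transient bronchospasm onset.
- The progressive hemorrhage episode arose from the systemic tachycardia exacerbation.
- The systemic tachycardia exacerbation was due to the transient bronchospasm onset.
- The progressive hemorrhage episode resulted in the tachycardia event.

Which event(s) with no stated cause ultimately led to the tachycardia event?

Tracing upstream from the tachycardia event: the tachycardia event ← the progressive hemorrhage episode ← the systemic tachycardia exacerbation ← the transient bronchospasm onset ← the transient hyperglycemia.
A separate upstream branch: the tachycardia event ← the progressive hemorrhage episode ← the systemic tachycardia exacerbation ← the post-operative arrhythmia exacerbation.
Each of those chain origins has no stated cause.

the post-operative arrhythmia exacerbation, the transient hyperglycemia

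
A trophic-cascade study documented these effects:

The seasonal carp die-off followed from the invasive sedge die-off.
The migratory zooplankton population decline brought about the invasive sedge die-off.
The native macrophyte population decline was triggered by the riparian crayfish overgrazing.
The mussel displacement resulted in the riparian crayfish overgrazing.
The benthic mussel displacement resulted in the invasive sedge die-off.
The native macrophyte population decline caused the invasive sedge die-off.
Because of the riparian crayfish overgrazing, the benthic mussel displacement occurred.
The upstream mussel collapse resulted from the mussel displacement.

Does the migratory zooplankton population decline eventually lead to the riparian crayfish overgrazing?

The migratory zooplankton population decline leads to the invasive sedge die-off, the seasonal carp die-off; the riparian crayfish overgrazing is not among them.

No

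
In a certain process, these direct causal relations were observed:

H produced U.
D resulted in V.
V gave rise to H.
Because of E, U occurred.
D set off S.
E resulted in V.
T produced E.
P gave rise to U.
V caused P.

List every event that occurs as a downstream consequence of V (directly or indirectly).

H, P, U

Direct effects: H, P.
2 steps out: U.
Not reachable from it: T, E, D, S.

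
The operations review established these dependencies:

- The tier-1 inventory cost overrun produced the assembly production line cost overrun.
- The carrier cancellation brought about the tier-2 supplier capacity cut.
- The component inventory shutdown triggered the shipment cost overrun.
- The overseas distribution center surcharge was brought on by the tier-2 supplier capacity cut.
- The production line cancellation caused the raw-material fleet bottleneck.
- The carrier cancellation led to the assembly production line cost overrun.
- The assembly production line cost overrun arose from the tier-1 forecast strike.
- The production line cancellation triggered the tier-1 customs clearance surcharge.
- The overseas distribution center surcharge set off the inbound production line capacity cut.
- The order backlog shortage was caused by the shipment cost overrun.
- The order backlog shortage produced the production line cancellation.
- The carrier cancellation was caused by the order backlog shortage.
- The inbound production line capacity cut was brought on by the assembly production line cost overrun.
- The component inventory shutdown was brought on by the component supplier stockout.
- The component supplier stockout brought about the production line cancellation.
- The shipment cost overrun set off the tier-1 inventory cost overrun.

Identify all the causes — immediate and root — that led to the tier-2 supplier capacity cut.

the carrier cancellation, the component inventory shutdown, the component supplier stockout, the order backlog shortage, the shipment cost overrun

Immediate cause of the tier-2 supplier capacity cut: the carrier cancellation.
Further upstream: the component supplier stockout, the component inventory shutdown, the shipment cost overrun, the order backlog shortage.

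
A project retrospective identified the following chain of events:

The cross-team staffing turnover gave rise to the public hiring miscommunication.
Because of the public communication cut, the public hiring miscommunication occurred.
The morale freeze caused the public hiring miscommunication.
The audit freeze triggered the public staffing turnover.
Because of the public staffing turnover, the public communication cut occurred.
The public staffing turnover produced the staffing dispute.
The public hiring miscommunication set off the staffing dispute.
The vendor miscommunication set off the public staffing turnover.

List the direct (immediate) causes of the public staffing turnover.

the audit freeze, the vendor miscommunication

the audit freeze, the vendor miscommunication → the public staffing turnover with nothing further upstream stated.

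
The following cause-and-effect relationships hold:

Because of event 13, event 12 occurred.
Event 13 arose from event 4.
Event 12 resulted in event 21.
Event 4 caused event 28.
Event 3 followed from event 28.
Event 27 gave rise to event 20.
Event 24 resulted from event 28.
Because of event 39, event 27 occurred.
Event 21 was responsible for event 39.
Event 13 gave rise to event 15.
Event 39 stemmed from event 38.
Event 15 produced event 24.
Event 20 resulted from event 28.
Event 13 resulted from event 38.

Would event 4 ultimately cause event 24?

There is a causal chain: event 4 → event 28 → event 24.

Yes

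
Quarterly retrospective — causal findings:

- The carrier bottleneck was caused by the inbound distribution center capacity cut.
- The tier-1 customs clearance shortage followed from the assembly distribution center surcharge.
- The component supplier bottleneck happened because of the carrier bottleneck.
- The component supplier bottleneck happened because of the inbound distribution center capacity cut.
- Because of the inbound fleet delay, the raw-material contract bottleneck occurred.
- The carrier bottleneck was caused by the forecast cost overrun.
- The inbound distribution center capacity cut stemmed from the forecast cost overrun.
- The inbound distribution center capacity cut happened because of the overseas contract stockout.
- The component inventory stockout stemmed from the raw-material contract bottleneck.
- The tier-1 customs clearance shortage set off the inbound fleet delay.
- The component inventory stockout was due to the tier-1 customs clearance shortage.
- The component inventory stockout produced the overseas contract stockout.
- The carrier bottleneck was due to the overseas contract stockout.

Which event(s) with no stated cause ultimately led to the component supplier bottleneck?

Tracing upstream from the component supplier bottleneck: the component supplier bottleneck ← the inbound distribution center capacity cut ← the overseas contract stockout ← the component inventory stockout ← the tier-1 customs clearance shortage ← the assembly distribution center surcharge.
A separate upstream branch: the component supplier bottleneck ← the inbound distribution center capacity cut ← the forecast cost overrun.
Each of those chain origins has no stated cause.

the assembly distribution center surcharge, the forecast cost overrun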